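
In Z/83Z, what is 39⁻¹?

83 = 2×39 + 5
39 = 7×5 + 4
5 = 1×4 + 1
4 = 4×1 + 0
gcd(39, 83) = 1, so the inverse exists.
Back-substitute for 1:
1 = 1×5 − 1×4
  = −1×39 + 8×5
  = 8×83 − 17×39
So 39⁻¹ ≡ −17 ≡ 66 (mod 83).

66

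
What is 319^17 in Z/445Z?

319

By square-and-multiply:
17 in binary is 10001, i.e. 17 = 16 + 1.
319^1 ≡ 319 (mod 445)
319^2 ≡ 319^2 = 101761 ≡ 301 (mod 445)
319^4 ≡ 301^2 = 90601 ≡ 266 (mod 445)
319^8 ≡ 266^2 = 70756 ≡ 1 (mod 445)
319^16 ≡ 1^2 = 1 (mod 445)
319^17 = 319^16 × 319^1 ≡ 1 × 319 (mod 445).
1 × 319 = 319 ≡ 319 (mod 445).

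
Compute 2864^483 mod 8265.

1304

By square-and-multiply:
2864^1 ≡ 2864 (mod 8265)
2864^2 ≡ 2864^2 = 8202496 ≡ 3616 (mod 8265)
2864^4 ≡ 3616^2 = 13075456 ≡ 226 (mod 8265)
2864^8 ≡ 226^2 = 51076 ≡ 1486 (mod 8265)
2864^16 ≡ 1486^2 = 2208196 ≡ 1441 (mod 8265)
2864^32 ≡ 1441^2 = 2076481 ≡ 1966 (mod 8265)
2864^64 ≡ 1966^2 = 3865156 ≡ 5401 (mod 8265)
2864^128 ≡ 5401^2 = 29170801 ≡ 3616 (mod 8265)
2864^256 ≡ 3616^2 = 13075456 ≡ 226 (mod 8265)
2864^483 = 2864^256 * 2864^128 * 2864^64 * 2864^32 * 2864^2 * 2864^1 ≡ 226 * 3616 * 5401 * 1966 * 3616 * 2864 (mod 8265).
Accumulate the product:
226 * 3616 = 817216 ≡ 7246
7246 * 5401 = 39135646 ≡ 871
871 * 1966 = 1712386 ≡ 1531
1531 * 3616 = 5536096 ≡ 6811
6811 * 2864 = 19506704 ≡ 1304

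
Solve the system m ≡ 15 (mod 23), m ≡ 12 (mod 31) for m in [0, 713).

23⁻¹ mod 31: 23·27 ≡ 1 (mod 31), so 23⁻¹ ≡ 27.
m = 15 + 23·((12 − 15)·27 mod 31) = 15 + 23·12 = 291.

291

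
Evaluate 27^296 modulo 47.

14

By square-and-multiply:
296 in binary is 100101000, i.e. 296 = 256 + 32 + 8.
27^1 ≡ 27 (mod 47)
27^2 ≡ 27^2 = 729 ≡ 24 (mod 47)
27^4 ≡ 24^2 = 576 ≡ 12 (mod 47)
27^8 ≡ 12^2 = 144 ≡ 3 (mod 47)
27^16 ≡ 3^2 = 9 (mod 47)
27^32 ≡ 9^2 = 81 ≡ 34 (mod 47)
27^64 ≡ 34^2 = 1156 ≡ 28 (mod 47)
27^128 ≡ 28^2 = 784 ≡ 32 (mod 47)
27^256 ≡ 32^2 = 1024 ≡ 37 (mod 47)
27^296 = 27^256 × 27^32 × 27^8 ≡ 37 × 34 × 3 (mod 47).
Accumulate the product:
37 × 34 = 1258 ≡ 36
36 × 3 = 108 ≡ 14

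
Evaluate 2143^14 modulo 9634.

2143^1 ≡ 2143 (mod 9634)
2143^2 ≡ 2143^2 = 4592449 ≡ 6665 (mod 9634)
2143^4 ≡ 6665^2 = 44422225 ≡ 9485 (mod 9634)
2143^8 ≡ 9485^2 = 89965225 ≡ 2933 (mod 9634)
2143^14 = 2143^8 * 2143^4 * 2143^2 ≡ 2933 * 9485 * 6665 (mod 9634).
Accumulate the product:
2933 * 9485 = 27819505 ≡ 6147
6147 * 6665 = 40969755 ≡ 5987

5987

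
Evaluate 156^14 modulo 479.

219

14 in binary is 1110, i.e. 14 = 8 + 4 + 2.
156^1 ≡ 156 (mod 479)
156^2 ≡ 156^2 = 24336 ≡ 386 (mod 479)
156^4 ≡ 386^2 = 148996 ≡ 27 (mod 479)
156^8 ≡ 27^2 = 729 ≡ 250 (mod 479)
156^14 = 156^8 × 156^4 × 156^2 ≡ 250 × 27 × 386 (mod 479).
Accumulate the product:
250 × 27 = 6750 ≡ 44
44 × 386 = 16984 ≡ 219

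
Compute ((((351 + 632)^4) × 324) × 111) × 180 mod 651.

351 + 632 = 983 ≡ 332 (mod 651)
(332)^4 ≡ 361 (mod 651)
361 × 324 = 116964 ≡ 435 (mod 651)
435 × 111 = 48285 ≡ 111 (mod 651)
111 × 180 = 19980 ≡ 450 (mod 651)

450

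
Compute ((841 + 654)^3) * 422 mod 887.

841 + 654 = 1495 ≡ 608 (mod 887)
(608)^3 ≡ 556 (mod 887)
556 * 422 = 234632 ≡ 464 (mod 887)

464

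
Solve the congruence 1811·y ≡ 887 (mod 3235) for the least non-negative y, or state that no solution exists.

gcd(1811, 3235) = 1, so a unique solution mod 3235 exists.
1811⁻¹ ≡ 861 (mod 3235).
y ≡ 861·887 ≡ 247 (mod 3235).

247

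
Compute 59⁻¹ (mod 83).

By the extended Euclidean algorithm:
83 = 1×59 + 24
59 = 2×24 + 11
24 = 2×11 + 2
11 = 5×2 + 1
2 = 2×1 + 0
gcd(59, 83) = 1, so the inverse exists.
Back-substitute for 1:
1 = 1×11 − 5×2
  = −5×24 + 11×11
  = 11×59 − 27×24
  = −27×83 + 38×59
So 59⁻¹ ≡ 38 (mod 83).

38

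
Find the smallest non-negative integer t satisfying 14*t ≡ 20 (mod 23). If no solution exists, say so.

8

gcd(14, 23) = 1, so a unique solution mod 23 exists.
14⁻¹ ≡ 5 (mod 23).
t ≡ 5*20 ≡ 8 (mod 23).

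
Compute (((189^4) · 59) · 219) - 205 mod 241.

(189)^4 ≡ 158 (mod 241)
158 · 59 = 9322 ≡ 164 (mod 241)
164 · 219 = 35916 ≡ 7 (mod 241)
7 - 205 = -198 ≡ 43 (mod 241)

43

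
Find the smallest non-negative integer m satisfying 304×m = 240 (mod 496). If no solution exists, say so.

22

gcd(304, 496) = 16, and 16 | 240, so solutions exist.
Divide through by 16: 19×m ≡ 15 mod 31.
19⁻¹ ≡ 18 (mod 31).
m ≡ 18×15 ≡ 22 (mod 31).
The smallest non-negative solution is m = 22.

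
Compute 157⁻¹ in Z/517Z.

517 = 3×157 + 46
157 = 3×46 + 19
46 = 2×19 + 8
19 = 2×8 + 3
8 = 2×3 + 2
3 = 1×2 + 1
2 = 2×1 + 0
gcd(157, 517) = 1, so the inverse exists.
Bézout: 1 = −58×517 + 191×157.
So 157⁻¹ ≡ 191 (mod 517).

191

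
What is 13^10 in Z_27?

Compute successive squares:
10 in binary is 1010, i.e. 10 = 8 + 2.
13^1 ≡ 13 (mod 27)
13^2 ≡ 13^2 = 169 ≡ 7 (mod 27)
13^4 ≡ 7^2 = 49 ≡ 22 (mod 27)
13^8 ≡ 22^2 = 484 ≡ 25 (mod 27)
13^10 = 13^8 * 13^2 ≡ 25 * 7 (mod 27).
25 * 7 = 175 ≡ 13 (mod 27).

13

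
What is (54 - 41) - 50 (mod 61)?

54 - 41 = 13
13 - 50 = -37 ≡ 24 (mod 61)

24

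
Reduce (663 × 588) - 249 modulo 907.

492

663 × 588 = 389844 ≡ 741 (mod 907)
741 - 249 = 492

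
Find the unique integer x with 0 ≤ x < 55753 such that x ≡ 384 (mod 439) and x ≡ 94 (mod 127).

439⁻¹ mod 127: 439*46 ≡ 1 (mod 127), so 439⁻¹ ≡ 46.
x = 384 + 439*((94 − 384)*46 mod 127) = 384 + 439*122 = 53942.
Check: 53942 mod 439 = 384, 53942 mod 127 = 94. ✓

53942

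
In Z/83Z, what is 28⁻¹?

Apply the Euclidean algorithm and back-substitute:
83 = 2·28 + 27
28 = 1·27 + 1
27 = 27·1 + 0
gcd(28, 83) = 1, so the inverse exists.
Back-substitute for 1:
1 = 1·28 − 1·27
  = −1·83 + 3·28
So 28⁻¹ ≡ 3 (mod 83).

3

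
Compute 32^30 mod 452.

30 in binary is 11110, i.e. 30 = 16 + 8 + 4 + 2.
32^1 ≡ 32 (mod 452)
32^2 ≡ 32^2 = 1024 ≡ 120 (mod 452)
32^4 ≡ 120^2 = 14400 ≡ 388 (mod 452)
32^8 ≡ 388^2 = 150544 ≡ 28 (mod 452)
32^16 ≡ 28^2 = 784 ≡ 332 (mod 452)
32^30 = 32^16 · 32^8 · 32^4 · 32^2 ≡ 332 · 28 · 388 · 120 (mod 452).
Accumulate the product:
332 · 28 = 9296 ≡ 256
256 · 388 = 99328 ≡ 340
340 · 120 = 40800 ≡ 120

120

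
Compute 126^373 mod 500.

376

By square-and-multiply:
373 in binary is 101110101, i.e. 373 = 256 + 64 + 32 + 16 + 4 + 1.
126^1 ≡ 126 (mod 500)
126^2 ≡ 126^2 = 15876 ≡ 376 (mod 500)
126^4 ≡ 376^2 = 141376 ≡ 376 (mod 500)
126^8 ≡ 376^2 = 141376 ≡ 376 (mod 500)
126^16 ≡ 376^2 = 141376 ≡ 376 (mod 500)
126^32 ≡ 376^2 = 141376 ≡ 376 (mod 500)
126^64 ≡ 376^2 = 141376 ≡ 376 (mod 500)
126^128 ≡ 376^2 = 141376 ≡ 376 (mod 500)
126^256 ≡ 376^2 = 141376 ≡ 376 (mod 500)
126^373 = 126^256 · 126^64 · 126^32 · 126^16 · 126^4 · 126^1 ≡ 376 · 376 · 376 · 376 · 376 · 126 (mod 500).
Accumulate the product:
376 · 376 = 141376 ≡ 376
376 · 376 = 141376 ≡ 376
376 · 376 = 141376 ≡ 376
376 · 376 = 141376 ≡ 376
376 · 126 = 47376 ≡ 376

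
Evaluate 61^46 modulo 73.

Using repeated squaring:
61^1 ≡ 61 (mod 73)
61^2 ≡ 61^2 = 3721 ≡ 71 (mod 73)
61^4 ≡ 71^2 = 5041 ≡ 4 (mod 73)
61^8 ≡ 4^2 = 16 (mod 73)
61^16 ≡ 16^2 = 256 ≡ 37 (mod 73)
61^32 ≡ 37^2 = 1369 ≡ 55 (mod 73)
61^46 = 61^32 · 61^8 · 61^4 · 61^2 ≡ 55 · 16 · 4 · 71 (mod 73).
Accumulate the product:
55 · 16 = 880 ≡ 4
4 · 4 = 16
16 · 71 = 1136 ≡ 41

41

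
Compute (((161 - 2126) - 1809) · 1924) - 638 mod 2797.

161 - 2126 = -1965 ≡ 832 (mod 2797)
832 - 1809 = -977 ≡ 1820 (mod 2797)
1820 · 1924 = 3501680 ≡ 2633 (mod 2797)
2633 - 638 = 1995

1995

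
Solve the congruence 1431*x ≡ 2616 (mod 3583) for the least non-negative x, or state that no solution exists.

gcd(1431, 3583) = 1, so a unique solution mod 3583 exists.
1431⁻¹ ≡ 651 (mod 3583).
x ≡ 651*2616 ≡ 1091 (mod 3583).

1091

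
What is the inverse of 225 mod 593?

By the extended Euclidean algorithm:
593 = 2×225 + 143
225 = 1×143 + 82
143 = 1×82 + 61
82 = 1×61 + 21
61 = 2×21 + 19
21 = 1×19 + 2
19 = 9×2 + 1
2 = 2×1 + 0
gcd(225, 593) = 1, so the inverse exists.
Bézout: 1 = 107×593 − 282×225.
So 225⁻¹ ≡ −282 ≡ 311 (mod 593).

311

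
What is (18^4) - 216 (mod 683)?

(18)^4 ≡ 477 (mod 683)
477 - 216 = 261

261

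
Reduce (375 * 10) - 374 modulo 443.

275

375 * 10 = 3750 ≡ 206 (mod 443)
206 - 374 = -168 ≡ 275 (mod 443)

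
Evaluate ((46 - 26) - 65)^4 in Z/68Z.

46 - 26 = 20
20 - 65 = -45 ≡ 23 (mod 68)
(23)^4 ≡ 21 (mod 68)

21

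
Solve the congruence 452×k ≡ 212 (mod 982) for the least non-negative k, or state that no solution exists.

196

gcd(452, 982) = 2, and 2 | 212, so solutions exist.
Divide through by 2: 226×k mod 491 = 106.
226⁻¹ ≡ 428 (mod 491).
k ≡ 428×106 ≡ 196 (mod 491).
The smallest non-negative solution is k = 196.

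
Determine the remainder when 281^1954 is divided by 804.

601

Compute successive squares:
1954 in binary is 11110100010, i.e. 1954 = 1024 + 512 + 256 + 128 + 32 + 2.
281^1 ≡ 281 (mod 804)
281^2 ≡ 281^2 = 78961 ≡ 169 (mod 804)
281^4 ≡ 169^2 = 28561 ≡ 421 (mod 804)
281^8 ≡ 421^2 = 177241 ≡ 361 (mod 804)
281^16 ≡ 361^2 = 130321 ≡ 73 (mod 804)
281^32 ≡ 73^2 = 5329 ≡ 505 (mod 804)
281^64 ≡ 505^2 = 255025 ≡ 157 (mod 804)
281^128 ≡ 157^2 = 24649 ≡ 529 (mod 804)
281^256 ≡ 529^2 = 279841 ≡ 49 (mod 804)
281^512 ≡ 49^2 = 2401 ≡ 793 (mod 804)
281^1024 ≡ 793^2 = 628849 ≡ 121 (mod 804)
281^1954 = 281^1024 × 281^512 × 281^256 × 281^128 × 281^32 × 281^2 ≡ 121 × 793 × 49 × 529 × 505 × 169 (mod 804).
Accumulate the product:
121 × 793 = 95953 ≡ 277
277 × 49 = 13573 ≡ 709
709 × 529 = 375061 ≡ 397
397 × 505 = 200485 ≡ 289
289 × 169 = 48841 ≡ 601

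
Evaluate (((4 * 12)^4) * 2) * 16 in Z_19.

2

4 * 12 = 48 ≡ 10 (mod 19)
(10)^4 ≡ 6 (mod 19)
6 * 2 = 12
12 * 16 = 192 ≡ 2 (mod 19)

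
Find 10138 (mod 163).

10138 = 62·163 + 32, so 10138 ≡ 32 (mod 163).

32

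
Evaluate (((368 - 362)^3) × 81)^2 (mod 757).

412

368 - 362 = 6
(6)^3 ≡ 216 (mod 757)
216 × 81 = 17496 ≡ 85 (mod 757)
(85)^2 ≡ 412 (mod 757)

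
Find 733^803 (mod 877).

283

803 in binary is 1100100011, i.e. 803 = 512 + 256 + 32 + 2 + 1.
733^1 ≡ 733 (mod 877)
733^2 ≡ 733^2 = 537289 ≡ 565 (mod 877)
733^4 ≡ 565^2 = 319225 ≡ 874 (mod 877)
733^8 ≡ 874^2 = 763876 ≡ 9 (mod 877)
733^16 ≡ 9^2 = 81 (mod 877)
733^32 ≡ 81^2 = 6561 ≡ 422 (mod 877)
733^64 ≡ 422^2 = 178084 ≡ 53 (mod 877)
733^128 ≡ 53^2 = 2809 ≡ 178 (mod 877)
733^256 ≡ 178^2 = 31684 ≡ 112 (mod 877)
733^512 ≡ 112^2 = 12544 ≡ 266 (mod 877)
733^803 = 733^512 · 733^256 · 733^32 · 733^2 · 733^1 ≡ 266 · 112 · 422 · 565 · 733 (mod 877).
Accumulate the product:
266 · 112 = 29792 ≡ 851
851 · 422 = 359122 ≡ 429
429 · 565 = 242385 ≡ 333
333 · 733 = 244089 ≡ 283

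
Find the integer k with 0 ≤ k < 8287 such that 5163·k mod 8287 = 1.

Apply the Euclidean algorithm and back-substitute:
8287 = 1*5163 + 3124
5163 = 1*3124 + 2039
3124 = 1*2039 + 1085
2039 = 1*1085 + 954
1085 = 1*954 + 131
954 = 7*131 + 37
131 = 3*37 + 20
37 = 1*20 + 17
20 = 1*17 + 3
17 = 5*3 + 2
3 = 1*2 + 1
2 = 2*1 + 0
gcd(5163, 8287) = 1, so the inverse exists.
Back-substitute for 1:
1 = 1*3 − 1*2
  = −1*17 + 6*3
  = 6*20 − 7*17
  = −7*37 + 13*20
  = 13*131 − 46*37
  = −46*954 + 335*131
  = 335*1085 − 381*954
  = −381*2039 + 716*1085
  = 716*3124 − 1097*2039
  = −1097*5163 + 1813*3124
  = 1813*8287 − 2910*5163
So 5163⁻¹ ≡ −2910 ≡ 5377 (mod 8287).

5377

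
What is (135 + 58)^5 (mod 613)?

384

135 + 58 = 193
(193)^5 ≡ 384 (mod 613)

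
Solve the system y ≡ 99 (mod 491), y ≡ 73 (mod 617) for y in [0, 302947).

5009

491⁻¹ mod 617: 491*142 ≡ 1 (mod 617), so 491⁻¹ ≡ 142.
y = 99 + 491*((73 − 99)*142 mod 617) = 99 + 491*10 = 5009.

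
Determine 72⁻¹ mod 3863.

2629

Run the extended Euclidean algorithm:
3863 = 53*72 + 47
72 = 1*47 + 25
47 = 1*25 + 22
25 = 1*22 + 3
22 = 7*3 + 1
3 = 3*1 + 0
gcd(72, 3863) = 1, so the inverse exists.
Back-substitute for 1:
1 = 1*22 − 7*3
  = −7*25 + 8*22
  = 8*47 − 15*25
  = −15*72 + 23*47
  = 23*3863 − 1234*72
So 72⁻¹ ≡ −1234 ≡ 2629 (mod 3863).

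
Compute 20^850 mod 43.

Using repeated squaring:
850 in binary is 1101010010, i.e. 850 = 512 + 256 + 64 + 16 + 2.
20^1 ≡ 20 (mod 43)
20^2 ≡ 20^2 = 400 ≡ 13 (mod 43)
20^4 ≡ 13^2 = 169 ≡ 40 (mod 43)
20^8 ≡ 40^2 = 1600 ≡ 9 (mod 43)
20^16 ≡ 9^2 = 81 ≡ 38 (mod 43)
20^32 ≡ 38^2 = 1444 ≡ 25 (mod 43)
20^64 ≡ 25^2 = 625 ≡ 23 (mod 43)
20^128 ≡ 23^2 = 529 ≡ 13 (mod 43)
20^256 ≡ 13^2 = 169 ≡ 40 (mod 43)
20^512 ≡ 40^2 = 1600 ≡ 9 (mod 43)
20^850 = 20^512 · 20^256 · 20^64 · 20^16 · 20^2 ≡ 9 · 40 · 23 · 38 · 13 (mod 43).
Accumulate the product:
9 · 40 = 360 ≡ 16
16 · 23 = 368 ≡ 24
24 · 38 = 912 ≡ 9
9 · 13 = 117 ≡ 31

31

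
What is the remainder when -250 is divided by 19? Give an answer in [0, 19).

-250 = -14×19 + 16, so -250 ≡ 16 (mod 19).

16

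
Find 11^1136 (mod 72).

49

1136 in binary is 10001110000, i.e. 1136 = 1024 + 64 + 32 + 16.
11^1 ≡ 11 (mod 72)
11^2 ≡ 11^2 = 121 ≡ 49 (mod 72)
11^4 ≡ 49^2 = 2401 ≡ 25 (mod 72)
11^8 ≡ 25^2 = 625 ≡ 49 (mod 72)
11^16 ≡ 49^2 = 2401 ≡ 25 (mod 72)
11^32 ≡ 25^2 = 625 ≡ 49 (mod 72)
11^64 ≡ 49^2 = 2401 ≡ 25 (mod 72)
11^128 ≡ 25^2 = 625 ≡ 49 (mod 72)
11^256 ≡ 49^2 = 2401 ≡ 25 (mod 72)
11^512 ≡ 25^2 = 625 ≡ 49 (mod 72)
11^1024 ≡ 49^2 = 2401 ≡ 25 (mod 72)
11^1136 = 11^1024 × 11^64 × 11^32 × 11^16 ≡ 25 × 25 × 49 × 25 (mod 72).
Accumulate the product:
25 × 25 = 625 ≡ 49
49 × 49 = 2401 ≡ 25
25 × 25 = 625 ≡ 49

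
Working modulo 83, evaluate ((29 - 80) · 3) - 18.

29 - 80 = -51 ≡ 32 (mod 83)
32 · 3 = 96 ≡ 13 (mod 83)
13 - 18 = -5 ≡ 78 (mod 83)

78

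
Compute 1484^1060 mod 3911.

3125

Compute successive squares:
1060 in binary is 10000100100, i.e. 1060 = 1024 + 32 + 4.
1484^1 ≡ 1484 (mod 3911)
1484^2 ≡ 1484^2 = 2202256 ≡ 363 (mod 3911)
1484^4 ≡ 363^2 = 131769 ≡ 2706 (mod 3911)
1484^8 ≡ 2706^2 = 7322436 ≡ 1044 (mod 3911)
1484^16 ≡ 1044^2 = 1089936 ≡ 2678 (mod 3911)
1484^32 ≡ 2678^2 = 7171684 ≡ 2821 (mod 3911)
1484^64 ≡ 2821^2 = 7958041 ≡ 3067 (mod 3911)
1484^128 ≡ 3067^2 = 9406489 ≡ 534 (mod 3911)
1484^256 ≡ 534^2 = 285156 ≡ 3564 (mod 3911)
1484^512 ≡ 3564^2 = 12702096 ≡ 3079 (mod 3911)
1484^1024 ≡ 3079^2 = 9480241 ≡ 3888 (mod 3911)
1484^1060 = 1484^1024 × 1484^32 × 1484^4 ≡ 3888 × 2821 × 2706 (mod 3911).
Accumulate the product:
3888 × 2821 = 10968048 ≡ 1604
1604 × 2706 = 4340424 ≡ 3125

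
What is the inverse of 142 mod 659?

By the extended Euclidean algorithm:
659 = 4*142 + 91
142 = 1*91 + 51
91 = 1*51 + 40
51 = 1*40 + 11
40 = 3*11 + 7
11 = 1*7 + 4
7 = 1*4 + 3
4 = 1*3 + 1
3 = 3*1 + 0
gcd(142, 659) = 1, so the inverse exists.
Back-substitute for 1:
1 = 1*4 − 1*3
  = −1*7 + 2*4
  = 2*11 − 3*7
  = −3*40 + 11*11
  = 11*51 − 14*40
  = −14*91 + 25*51
  = 25*142 − 39*91
  = −39*659 + 181*142
So 142⁻¹ ≡ 181 (mod 659).

181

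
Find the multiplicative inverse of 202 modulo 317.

By the extended Euclidean algorithm:
317 = 1·202 + 115
202 = 1·115 + 87
115 = 1·87 + 28
87 = 3·28 + 3
28 = 9·3 + 1
3 = 3·1 + 0
gcd(202, 317) = 1, so the inverse exists.
Bézout: 1 = 65·317 − 102·202.
So 202⁻¹ ≡ −102 ≡ 215 (mod 317).

215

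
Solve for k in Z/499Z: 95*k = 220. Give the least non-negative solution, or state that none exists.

gcd(95, 499) = 1, so a unique solution mod 499 exists.
95⁻¹ ≡ 478 (mod 499).
k ≡ 478*220 ≡ 370 (mod 499).

370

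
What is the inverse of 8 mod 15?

2

Apply the Euclidean algorithm and back-substitute:
15 = 1×8 + 7
8 = 1×7 + 1
7 = 7×1 + 0
gcd(8, 15) = 1, so the inverse exists.
Back-substitute for 1:
1 = 1×8 − 1×7
  = −1×15 + 2×8
So 8⁻¹ ≡ 2 (mod 15).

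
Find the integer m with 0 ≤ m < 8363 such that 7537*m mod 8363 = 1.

8363 = 1*7537 + 826
7537 = 9*826 + 103
826 = 8*103 + 2
103 = 51*2 + 1
2 = 2*1 + 0
gcd(7537, 8363) = 1, so the inverse exists.
Back-substitute for 1:
1 = 1*103 − 51*2
  = −51*826 + 409*103
  = 409*7537 − 3732*826
  = −3732*8363 + 4141*7537
So 7537⁻¹ ≡ 4141 (mod 8363).

4141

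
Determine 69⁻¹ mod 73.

73 = 1×69 + 4
69 = 17×4 + 1
4 = 4×1 + 0
gcd(69, 73) = 1, so the inverse exists.
Back-substitute for 1:
1 = 1×69 − 17×4
  = −17×73 + 18×69
So 69⁻¹ ≡ 18 (mod 73).

18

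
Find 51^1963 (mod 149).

Compute successive squares:
51^1 ≡ 51 (mod 149)
51^2 ≡ 51^2 = 2601 ≡ 68 (mod 149)
51^4 ≡ 68^2 = 4624 ≡ 5 (mod 149)
51^8 ≡ 5^2 = 25 (mod 149)
51^16 ≡ 25^2 = 625 ≡ 29 (mod 149)
51^32 ≡ 29^2 = 841 ≡ 96 (mod 149)
51^64 ≡ 96^2 = 9216 ≡ 127 (mod 149)
51^128 ≡ 127^2 = 16129 ≡ 37 (mod 149)
51^256 ≡ 37^2 = 1369 ≡ 28 (mod 149)
51^512 ≡ 28^2 = 784 ≡ 39 (mod 149)
51^1024 ≡ 39^2 = 1521 ≡ 31 (mod 149)
51^1963 = 51^1024 * 51^512 * 51^256 * 51^128 * 51^32 * 51^8 * 51^2 * 51^1 ≡ 31 * 39 * 28 * 37 * 96 * 25 * 68 * 51 (mod 149).
Accumulate the product:
31 * 39 = 1209 ≡ 17
17 * 28 = 476 ≡ 29
29 * 37 = 1073 ≡ 30
30 * 96 = 2880 ≡ 49
49 * 25 = 1225 ≡ 33
33 * 68 = 2244 ≡ 9
9 * 51 = 459 ≡ 12

12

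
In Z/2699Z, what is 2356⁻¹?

Apply the Euclidean algorithm and back-substitute:
2699 = 1×2356 + 343
2356 = 6×343 + 298
343 = 1×298 + 45
298 = 6×45 + 28
45 = 1×28 + 17
28 = 1×17 + 11
17 = 1×11 + 6
11 = 1×6 + 5
6 = 1×5 + 1
5 = 5×1 + 0
gcd(2356, 2699) = 1, so the inverse exists.
Bézout: 1 = 419×2699 − 480×2356.
So 2356⁻¹ ≡ −480 ≡ 2219 (mod 2699).

2219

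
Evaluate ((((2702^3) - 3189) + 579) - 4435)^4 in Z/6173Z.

1763

(2702)^3 ≡ 266 (mod 6173)
266 - 3189 = -2923 ≡ 3250 (mod 6173)
3250 + 579 = 3829
3829 - 4435 = -606 ≡ 5567 (mod 6173)
(5567)^4 ≡ 1763 (mod 6173)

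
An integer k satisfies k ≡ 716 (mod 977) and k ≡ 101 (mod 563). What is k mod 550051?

977⁻¹ mod 563: 977·34 ≡ 1 (mod 563), so 977⁻¹ ≡ 34.
k = 716 + 977·((101 − 716)·34 mod 563) = 716 + 977·484 = 473584.

473584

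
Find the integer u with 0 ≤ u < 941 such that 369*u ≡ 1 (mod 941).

890

By the extended Euclidean algorithm:
941 = 2×369 + 203
369 = 1×203 + 166
203 = 1×166 + 37
166 = 4×37 + 18
37 = 2×18 + 1
18 = 18×1 + 0
gcd(369, 941) = 1, so the inverse exists.
Bézout: 1 = 20×941 − 51×369.
So 369⁻¹ ≡ −51 ≡ 890 (mod 941).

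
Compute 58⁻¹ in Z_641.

210

By the extended Euclidean algorithm:
641 = 11·58 + 3
58 = 19·3 + 1
3 = 3·1 + 0
gcd(58, 641) = 1, so the inverse exists.
Bézout: 1 = −19·641 + 210·58.
So 58⁻¹ ≡ 210 (mod 641).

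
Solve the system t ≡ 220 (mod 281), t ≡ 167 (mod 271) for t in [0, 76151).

281⁻¹ mod 271: 281*244 ≡ 1 (mod 271), so 281⁻¹ ≡ 244.
t = 220 + 281*((167 − 220)*244 mod 271) = 220 + 281*76 = 21576.

21576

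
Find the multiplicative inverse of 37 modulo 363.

157

Apply the Euclidean algorithm and back-substitute:
363 = 9·37 + 30
37 = 1·30 + 7
30 = 4·7 + 2
7 = 3·2 + 1
2 = 2·1 + 0
gcd(37, 363) = 1, so the inverse exists.
Back-substitute for 1:
1 = 1·7 − 3·2
  = −3·30 + 13·7
  = 13·37 − 16·30
  = −16·363 + 157·37
So 37⁻¹ ≡ 157 (mod 363).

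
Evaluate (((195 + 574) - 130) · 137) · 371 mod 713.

590

195 + 574 = 769 ≡ 56 (mod 713)
56 - 130 = -74 ≡ 639 (mod 713)
639 · 137 = 87543 ≡ 557 (mod 713)
557 · 371 = 206647 ≡ 590 (mod 713)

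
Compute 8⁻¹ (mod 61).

By the extended Euclidean algorithm:
61 = 7·8 + 5
8 = 1·5 + 3
5 = 1·3 + 2
3 = 1·2 + 1
2 = 2·1 + 0
gcd(8, 61) = 1, so the inverse exists.
Bézout: 1 = −3·61 + 23·8.
So 8⁻¹ ≡ 23 (mod 61).

23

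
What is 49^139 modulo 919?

139 in binary is 10001011, i.e. 139 = 128 + 8 + 2 + 1.
49^1 ≡ 49 (mod 919)
49^2 ≡ 49^2 = 2401 ≡ 563 (mod 919)
49^4 ≡ 563^2 = 316969 ≡ 833 (mod 919)
49^8 ≡ 833^2 = 693889 ≡ 44 (mod 919)
49^16 ≡ 44^2 = 1936 ≡ 98 (mod 919)
49^32 ≡ 98^2 = 9604 ≡ 414 (mod 919)
49^64 ≡ 414^2 = 171396 ≡ 462 (mod 919)
49^128 ≡ 462^2 = 213444 ≡ 236 (mod 919)
49^139 = 49^128 * 49^8 * 49^2 * 49^1 ≡ 236 * 44 * 563 * 49 (mod 919).
Accumulate the product:
236 * 44 = 10384 ≡ 275
275 * 563 = 154825 ≡ 433
433 * 49 = 21217 ≡ 80

80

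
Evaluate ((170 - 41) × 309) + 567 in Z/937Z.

137

170 - 41 = 129
129 × 309 = 39861 ≡ 507 (mod 937)
507 + 567 = 1074 ≡ 137 (mod 937)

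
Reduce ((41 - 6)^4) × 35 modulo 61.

21

41 - 6 = 35
(35)^4 ≡ 25 (mod 61)
25 × 35 = 875 ≡ 21 (mod 61)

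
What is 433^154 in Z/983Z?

25

Compute successive squares:
154 in binary is 10011010, i.e. 154 = 128 + 16 + 8 + 2.
433^1 ≡ 433 (mod 983)
433^2 ≡ 433^2 = 187489 ≡ 719 (mod 983)
433^4 ≡ 719^2 = 516961 ≡ 886 (mod 983)
433^8 ≡ 886^2 = 784996 ≡ 562 (mod 983)
433^16 ≡ 562^2 = 315844 ≡ 301 (mod 983)
433^32 ≡ 301^2 = 90601 ≡ 165 (mod 983)
433^64 ≡ 165^2 = 27225 ≡ 684 (mod 983)
433^128 ≡ 684^2 = 467856 ≡ 931 (mod 983)
433^154 = 433^128 · 433^16 · 433^8 · 433^2 ≡ 931 · 301 · 562 · 719 (mod 983).
Accumulate the product:
931 · 301 = 280231 ≡ 76
76 · 562 = 42712 ≡ 443
443 · 719 = 318517 ≡ 25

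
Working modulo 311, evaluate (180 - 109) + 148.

180 - 109 = 71
71 + 148 = 219

219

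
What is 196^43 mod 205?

Compute successive squares:
43 in binary is 101011, i.e. 43 = 32 + 8 + 2 + 1.
196^1 ≡ 196 (mod 205)
196^2 ≡ 196^2 = 38416 ≡ 81 (mod 205)
196^4 ≡ 81^2 = 6561 ≡ 1 (mod 205)
196^8 ≡ 1^2 = 1 (mod 205)
196^16 ≡ 1^2 = 1 (mod 205)
196^32 ≡ 1^2 = 1 (mod 205)
196^43 = 196^32 × 196^8 × 196^2 × 196^1 ≡ 1 × 1 × 81 × 196 (mod 205).
Accumulate the product:
1 × 1 = 1
1 × 81 = 81
81 × 196 = 15876 ≡ 91

91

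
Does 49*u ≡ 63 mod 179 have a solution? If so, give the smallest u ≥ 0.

gcd(49, 179) = 1, so a unique solution mod 179 exists.
49⁻¹ ≡ 95 (mod 179).
u ≡ 95*63 ≡ 78 (mod 179).

78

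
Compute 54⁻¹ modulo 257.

Apply the Euclidean algorithm and back-substitute:
257 = 4×54 + 41
54 = 1×41 + 13
41 = 3×13 + 2
13 = 6×2 + 1
2 = 2×1 + 0
gcd(54, 257) = 1, so the inverse exists.
Back-substitute for 1:
1 = 1×13 − 6×2
  = −6×41 + 19×13
  = 19×54 − 25×41
  = −25×257 + 119×54
So 54⁻¹ ≡ 119 (mod 257).

119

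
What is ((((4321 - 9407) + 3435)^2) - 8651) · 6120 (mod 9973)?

4321 - 9407 = -5086 ≡ 4887 (mod 9973)
4887 + 3435 = 8322
(8322)^2 ≡ 3172 (mod 9973)
3172 - 8651 = -5479 ≡ 4494 (mod 9973)
4494 · 6120 = 27503280 ≡ 7719 (mod 9973)

7719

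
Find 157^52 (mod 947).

52 in binary is 110100, i.e. 52 = 32 + 16 + 4.
157^1 ≡ 157 (mod 947)
157^2 ≡ 157^2 = 24649 ≡ 27 (mod 947)
157^4 ≡ 27^2 = 729 (mod 947)
157^8 ≡ 729^2 = 531441 ≡ 174 (mod 947)
157^16 ≡ 174^2 = 30276 ≡ 919 (mod 947)
157^32 ≡ 919^2 = 844561 ≡ 784 (mod 947)
157^52 = 157^32 × 157^16 × 157^4 ≡ 784 × 919 × 729 (mod 947).
Accumulate the product:
784 × 919 = 720496 ≡ 776
776 × 729 = 565704 ≡ 345

345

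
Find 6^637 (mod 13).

By square-and-multiply:
637 in binary is 1001111101, i.e. 637 = 512 + 64 + 32 + 16 + 8 + 4 + 1.
6^1 ≡ 6 (mod 13)
6^2 ≡ 6^2 = 36 ≡ 10 (mod 13)
6^4 ≡ 10^2 = 100 ≡ 9 (mod 13)
6^8 ≡ 9^2 = 81 ≡ 3 (mod 13)
6^16 ≡ 3^2 = 9 (mod 13)
6^32 ≡ 9^2 = 81 ≡ 3 (mod 13)
6^64 ≡ 3^2 = 9 (mod 13)
6^128 ≡ 9^2 = 81 ≡ 3 (mod 13)
6^256 ≡ 3^2 = 9 (mod 13)
6^512 ≡ 9^2 = 81 ≡ 3 (mod 13)
6^637 = 6^512 × 6^64 × 6^32 × 6^16 × 6^8 × 6^4 × 6^1 ≡ 3 × 9 × 3 × 9 × 3 × 9 × 6 (mod 13).
Accumulate the product:
3 × 9 = 27 ≡ 1
1 × 3 = 3
3 × 9 = 27 ≡ 1
1 × 3 = 3
3 × 9 = 27 ≡ 1
1 × 6 = 6

6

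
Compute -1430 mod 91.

-1430 = -16×91 + 26, so -1430 ≡ 26 (mod 91).

26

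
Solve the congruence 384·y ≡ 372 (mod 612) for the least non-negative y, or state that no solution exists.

gcd(384, 612) = 12, and 12 | 372, so solutions exist.
Divide through by 12: 32·y = 31 (mod 51).
32⁻¹ ≡ 8 (mod 51).
y ≡ 8·31 ≡ 44 (mod 51).
The smallest non-negative solution is y = 44.

44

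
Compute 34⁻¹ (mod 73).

73 = 2*34 + 5
34 = 6*5 + 4
5 = 1*4 + 1
4 = 4*1 + 0
gcd(34, 73) = 1, so the inverse exists.
Bézout: 1 = 7*73 − 15*34.
So 34⁻¹ ≡ −15 ≡ 58 (mod 73).

58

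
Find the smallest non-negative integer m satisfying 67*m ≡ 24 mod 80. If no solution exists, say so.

gcd(67, 80) = 1, so a unique solution mod 80 exists.
67⁻¹ ≡ 43 (mod 80).
m ≡ 43*24 ≡ 72 (mod 80).

72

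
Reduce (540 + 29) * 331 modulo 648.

540 + 29 = 569
569 * 331 = 188339 ≡ 419 (mod 648)

419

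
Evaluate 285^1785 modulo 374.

285

1785 in binary is 11011111001, i.e. 1785 = 1024 + 512 + 128 + 64 + 32 + 16 + 8 + 1.
285^1 ≡ 285 (mod 374)
285^2 ≡ 285^2 = 81225 ≡ 67 (mod 374)
285^4 ≡ 67^2 = 4489 ≡ 1 (mod 374)
285^8 ≡ 1^2 = 1 (mod 374)
285^16 ≡ 1^2 = 1 (mod 374)
285^32 ≡ 1^2 = 1 (mod 374)
285^64 ≡ 1^2 = 1 (mod 374)
285^128 ≡ 1^2 = 1 (mod 374)
285^256 ≡ 1^2 = 1 (mod 374)
285^512 ≡ 1^2 = 1 (mod 374)
285^1024 ≡ 1^2 = 1 (mod 374)
285^1785 = 285^1024 * 285^512 * 285^128 * 285^64 * 285^32 * 285^16 * 285^8 * 285^1 ≡ 1 * 1 * 1 * 1 * 1 * 1 * 1 * 285 (mod 374).
Accumulate the product:
1 * 1 = 1
1 * 1 = 1
1 * 1 = 1
1 * 1 = 1
1 * 1 = 1
1 * 1 = 1
1 * 285 = 285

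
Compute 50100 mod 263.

50100 = 190×263 + 130, so 50100 ≡ 130 (mod 263).

130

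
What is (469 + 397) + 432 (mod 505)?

288

469 + 397 = 866 ≡ 361 (mod 505)
361 + 432 = 793 ≡ 288 (mod 505)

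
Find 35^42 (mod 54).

1

35^1 ≡ 35 (mod 54)
35^2 ≡ 35^2 = 1225 ≡ 37 (mod 54)
35^4 ≡ 37^2 = 1369 ≡ 19 (mod 54)
35^8 ≡ 19^2 = 361 ≡ 37 (mod 54)
35^16 ≡ 37^2 = 1369 ≡ 19 (mod 54)
35^32 ≡ 19^2 = 361 ≡ 37 (mod 54)
35^42 = 35^32 × 35^8 × 35^2 ≡ 37 × 37 × 37 (mod 54).
Accumulate the product:
37 × 37 = 1369 ≡ 19
19 × 37 = 703 ≡ 1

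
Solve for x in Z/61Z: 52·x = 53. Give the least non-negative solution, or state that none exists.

28

gcd(52, 61) = 1, so a unique solution mod 61 exists.
52⁻¹ ≡ 27 (mod 61).
x ≡ 27·53 ≡ 28 (mod 61).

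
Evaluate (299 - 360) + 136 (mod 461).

299 - 360 = -61 ≡ 400 (mod 461)
400 + 136 = 536 ≡ 75 (mod 461)

75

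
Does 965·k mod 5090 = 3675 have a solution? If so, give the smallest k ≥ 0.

gcd(965, 5090) = 5, and 5 | 3675, so solutions exist.
Divide through by 5: 193·k ≡ 735 mod 1018.
193⁻¹ ≡ 749 (mod 1018).
k ≡ 749·735 ≡ 795 (mod 1018).
The smallest non-negative solution is k = 795.

795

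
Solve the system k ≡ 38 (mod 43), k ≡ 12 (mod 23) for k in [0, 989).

43⁻¹ mod 23: 43·15 ≡ 1 (mod 23), so 43⁻¹ ≡ 15.
k = 38 + 43·((12 − 38)·15 mod 23) = 38 + 43·1 = 81.
Check: 81 mod 43 = 38, 81 mod 23 = 12. ✓

81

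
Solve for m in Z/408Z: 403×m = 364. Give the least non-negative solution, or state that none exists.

gcd(403, 408) = 1, so a unique solution mod 408 exists.
403⁻¹ ≡ 163 (mod 408).
m ≡ 163×364 ≡ 172 (mod 408).

172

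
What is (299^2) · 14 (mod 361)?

(299)^2 ≡ 234 (mod 361)
234 · 14 = 3276 ≡ 27 (mod 361)

27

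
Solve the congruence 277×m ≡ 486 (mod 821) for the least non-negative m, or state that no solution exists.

310

gcd(277, 821) = 1, so a unique solution mod 821 exists.
277⁻¹ ≡ 575 (mod 821).
m ≡ 575×486 ≡ 310 (mod 821).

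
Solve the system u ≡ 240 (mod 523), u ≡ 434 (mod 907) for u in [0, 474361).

165508

523⁻¹ mod 907: 523×385 ≡ 1 (mod 907), so 523⁻¹ ≡ 385.
u = 240 + 523×((434 − 240)×385 mod 907) = 240 + 523×316 = 165508.
Check: 165508 mod 523 = 240, 165508 mod 907 = 434. ✓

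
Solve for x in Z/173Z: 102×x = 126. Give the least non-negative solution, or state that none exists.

gcd(102, 173) = 1, so a unique solution mod 173 exists.
102⁻¹ ≡ 134 (mod 173).
x ≡ 134×126 ≡ 103 (mod 173).

103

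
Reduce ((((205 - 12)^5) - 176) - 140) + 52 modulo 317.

91

205 - 12 = 193
(193)^5 ≡ 38 (mod 317)
38 - 176 = -138 ≡ 179 (mod 317)
179 - 140 = 39
39 + 52 = 91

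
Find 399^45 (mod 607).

95

45 in binary is 101101, i.e. 45 = 32 + 8 + 4 + 1.
399^1 ≡ 399 (mod 607)
399^2 ≡ 399^2 = 159201 ≡ 167 (mod 607)
399^4 ≡ 167^2 = 27889 ≡ 574 (mod 607)
399^8 ≡ 574^2 = 329476 ≡ 482 (mod 607)
399^16 ≡ 482^2 = 232324 ≡ 450 (mod 607)
399^32 ≡ 450^2 = 202500 ≡ 369 (mod 607)
399^45 = 399^32 · 399^8 · 399^4 · 399^1 ≡ 369 · 482 · 574 · 399 (mod 607).
Accumulate the product:
369 · 482 = 177858 ≡ 7
7 · 574 = 4018 ≡ 376
376 · 399 = 150024 ≡ 95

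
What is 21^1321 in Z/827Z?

Compute successive squares:
1321 in binary is 10100101001, i.e. 1321 = 1024 + 256 + 32 + 8 + 1.
21^1 ≡ 21 (mod 827)
21^2 ≡ 21^2 = 441 (mod 827)
21^4 ≡ 441^2 = 194481 ≡ 136 (mod 827)
21^8 ≡ 136^2 = 18496 ≡ 302 (mod 827)
21^16 ≡ 302^2 = 91204 ≡ 234 (mod 827)
21^32 ≡ 234^2 = 54756 ≡ 174 (mod 827)
21^64 ≡ 174^2 = 30276 ≡ 504 (mod 827)
21^128 ≡ 504^2 = 254016 ≡ 127 (mod 827)
21^256 ≡ 127^2 = 16129 ≡ 416 (mod 827)
21^512 ≡ 416^2 = 173056 ≡ 213 (mod 827)
21^1024 ≡ 213^2 = 45369 ≡ 711 (mod 827)
21^1321 = 21^1024 · 21^256 · 21^32 · 21^8 · 21^1 ≡ 711 · 416 · 174 · 302 · 21 (mod 827).
Accumulate the product:
711 · 416 = 295776 ≡ 537
537 · 174 = 93438 ≡ 814
814 · 302 = 245828 ≡ 209
209 · 21 = 4389 ≡ 254

254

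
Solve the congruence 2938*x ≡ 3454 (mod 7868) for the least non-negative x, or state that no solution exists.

gcd(2938, 7868) = 2, and 2 | 3454, so solutions exist.
Divide through by 2: 1469*x ≡ 1727 mod 3934.
1469⁻¹ ≡ 2911 (mod 3934).
x ≡ 2911*1727 ≡ 3579 (mod 3934).
The smallest non-negative solution is x = 3579.

3579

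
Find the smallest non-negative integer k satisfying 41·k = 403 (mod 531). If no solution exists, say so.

gcd(41, 531) = 1, so a unique solution mod 531 exists.
41⁻¹ ≡ 272 (mod 531).
k ≡ 272·403 ≡ 230 (mod 531).

230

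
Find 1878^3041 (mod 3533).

By square-and-multiply:
3041 in binary is 101111100001, i.e. 3041 = 2048 + 512 + 256 + 128 + 64 + 32 + 1.
1878^1 ≡ 1878 (mod 3533)
1878^2 ≡ 1878^2 = 3526884 ≡ 950 (mod 3533)
1878^4 ≡ 950^2 = 902500 ≡ 1585 (mod 3533)
1878^8 ≡ 1585^2 = 2512225 ≡ 262 (mod 3533)
1878^16 ≡ 262^2 = 68644 ≡ 1517 (mod 3533)
1878^32 ≡ 1517^2 = 2301289 ≡ 1306 (mod 3533)
1878^64 ≡ 1306^2 = 1705636 ≡ 2730 (mod 3533)
1878^128 ≡ 2730^2 = 7452900 ≡ 1803 (mod 3533)
1878^256 ≡ 1803^2 = 3250809 ≡ 449 (mod 3533)
1878^512 ≡ 449^2 = 201601 ≡ 220 (mod 3533)
1878^1024 ≡ 220^2 = 48400 ≡ 2471 (mod 3533)
1878^2048 ≡ 2471^2 = 6105841 ≡ 817 (mod 3533)
1878^3041 = 1878^2048 × 1878^512 × 1878^256 × 1878^128 × 1878^64 × 1878^32 × 1878^1 ≡ 817 × 220 × 449 × 1803 × 2730 × 1306 × 1878 (mod 3533).
Accumulate the product:
817 × 220 = 179740 ≡ 3090
3090 × 449 = 1387410 ≡ 2474
2474 × 1803 = 4460622 ≡ 1976
1976 × 2730 = 5394480 ≡ 3122
3122 × 1306 = 4077332 ≡ 250
250 × 1878 = 469500 ≡ 3144

3144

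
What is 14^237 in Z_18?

Using repeated squaring:
237 in binary is 11101101, i.e. 237 = 128 + 64 + 32 + 8 + 4 + 1.
14^1 ≡ 14 (mod 18)
14^2 ≡ 14^2 = 196 ≡ 16 (mod 18)
14^4 ≡ 16^2 = 256 ≡ 4 (mod 18)
14^8 ≡ 4^2 = 16 (mod 18)
14^16 ≡ 16^2 = 256 ≡ 4 (mod 18)
14^32 ≡ 4^2 = 16 (mod 18)
14^64 ≡ 16^2 = 256 ≡ 4 (mod 18)
14^128 ≡ 4^2 = 16 (mod 18)
14^237 = 14^128 * 14^64 * 14^32 * 14^8 * 14^4 * 14^1 ≡ 16 * 4 * 16 * 16 * 4 * 14 (mod 18).
Accumulate the product:
16 * 4 = 64 ≡ 10
10 * 16 = 160 ≡ 16
16 * 16 = 256 ≡ 4
4 * 4 = 16
16 * 14 = 224 ≡ 8

8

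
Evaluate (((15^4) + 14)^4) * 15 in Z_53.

46

(15)^4 ≡ 10 (mod 53)
10 + 14 = 24
(24)^4 ≡ 49 (mod 53)
49 * 15 = 735 ≡ 46 (mod 53)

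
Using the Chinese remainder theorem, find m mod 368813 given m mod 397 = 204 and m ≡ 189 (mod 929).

397⁻¹ mod 929: 397*812 ≡ 1 (mod 929), so 397⁻¹ ≡ 812.
m = 204 + 397*((189 − 204)*812 mod 929) = 204 + 397*826 = 328126.
Check: 328126 mod 397 = 204, 328126 mod 929 = 189. ✓

328126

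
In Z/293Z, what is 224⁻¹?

276

Apply the Euclidean algorithm and back-substitute:
293 = 1·224 + 69
224 = 3·69 + 17
69 = 4·17 + 1
17 = 17·1 + 0
gcd(224, 293) = 1, so the inverse exists.
Bézout: 1 = 13·293 − 17·224.
So 224⁻¹ ≡ −17 ≡ 276 (mod 293).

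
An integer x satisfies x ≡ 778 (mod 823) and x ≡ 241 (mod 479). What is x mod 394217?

126697

823⁻¹ mod 479: 823·369 ≡ 1 (mod 479), so 823⁻¹ ≡ 369.
x = 778 + 823·((241 − 778)·369 mod 479) = 778 + 823·153 = 126697.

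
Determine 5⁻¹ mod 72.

29

By the extended Euclidean algorithm:
72 = 14*5 + 2
5 = 2*2 + 1
2 = 2*1 + 0
gcd(5, 72) = 1, so the inverse exists.
Back-substitute for 1:
1 = 1*5 − 2*2
  = −2*72 + 29*5
So 5⁻¹ ≡ 29 (mod 72).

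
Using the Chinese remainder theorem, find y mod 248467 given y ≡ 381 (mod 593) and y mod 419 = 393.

94668

593⁻¹ mod 419: 593*118 ≡ 1 (mod 419), so 593⁻¹ ≡ 118.
y = 381 + 593*((393 − 381)*118 mod 419) = 381 + 593*159 = 94668.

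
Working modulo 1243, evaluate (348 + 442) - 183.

348 + 442 = 790
790 - 183 = 607

607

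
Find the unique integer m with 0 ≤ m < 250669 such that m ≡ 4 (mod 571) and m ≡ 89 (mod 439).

78231

571⁻¹ mod 439: 571×296 ≡ 1 (mod 439), so 571⁻¹ ≡ 296.
m = 4 + 571×((89 − 4)×296 mod 439) = 4 + 571×137 = 78231.
Check: 78231 mod 571 = 4, 78231 mod 439 = 89. ✓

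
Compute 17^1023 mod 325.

38

Using repeated squaring:
17^1 ≡ 17 (mod 325)
17^2 ≡ 17^2 = 289 (mod 325)
17^4 ≡ 289^2 = 83521 ≡ 321 (mod 325)
17^8 ≡ 321^2 = 103041 ≡ 16 (mod 325)
17^16 ≡ 16^2 = 256 (mod 325)
17^32 ≡ 256^2 = 65536 ≡ 211 (mod 325)
17^64 ≡ 211^2 = 44521 ≡ 321 (mod 325)
17^128 ≡ 321^2 = 103041 ≡ 16 (mod 325)
17^256 ≡ 16^2 = 256 (mod 325)
17^512 ≡ 256^2 = 65536 ≡ 211 (mod 325)
17^1023 = 17^512 × 17^256 × 17^128 × 17^64 × 17^32 × 17^16 × 17^8 × 17^4 × 17^2 × 17^1 ≡ 211 × 256 × 16 × 321 × 211 × 256 × 16 × 321 × 289 × 17 (mod 325).
Accumulate the product:
211 × 256 = 54016 ≡ 66
66 × 16 = 1056 ≡ 81
81 × 321 = 26001 ≡ 1
1 × 211 = 211
211 × 256 = 54016 ≡ 66
66 × 16 = 1056 ≡ 81
81 × 321 = 26001 ≡ 1
1 × 289 = 289
289 × 17 = 4913 ≡ 38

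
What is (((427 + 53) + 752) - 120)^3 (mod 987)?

839

427 + 53 = 480
480 + 752 = 1232 ≡ 245 (mod 987)
245 - 120 = 125
(125)^3 ≡ 839 (mod 987)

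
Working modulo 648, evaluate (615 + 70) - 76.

615 + 70 = 685 ≡ 37 (mod 648)
37 - 76 = -39 ≡ 609 (mod 648)

609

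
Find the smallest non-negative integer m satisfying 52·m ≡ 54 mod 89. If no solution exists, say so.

gcd(52, 89) = 1, so a unique solution mod 89 exists.
52⁻¹ ≡ 12 (mod 89).
m ≡ 12·54 ≡ 25 (mod 89).

25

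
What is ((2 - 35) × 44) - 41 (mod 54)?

2 - 35 = -33 ≡ 21 (mod 54)
21 × 44 = 924 ≡ 6 (mod 54)
6 - 41 = -35 ≡ 19 (mod 54)

19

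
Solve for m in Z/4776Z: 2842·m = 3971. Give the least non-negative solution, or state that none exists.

gcd(2842, 4776) = 2, and 2 does not divide 3971.
So the congruence has no solution.

no solution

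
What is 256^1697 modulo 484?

108

1697 in binary is 11010100001, i.e. 1697 = 1024 + 512 + 128 + 32 + 1.
256^1 ≡ 256 (mod 484)
256^2 ≡ 256^2 = 65536 ≡ 196 (mod 484)
256^4 ≡ 196^2 = 38416 ≡ 180 (mod 484)
256^8 ≡ 180^2 = 32400 ≡ 456 (mod 484)
256^16 ≡ 456^2 = 207936 ≡ 300 (mod 484)
256^32 ≡ 300^2 = 90000 ≡ 460 (mod 484)
256^64 ≡ 460^2 = 211600 ≡ 92 (mod 484)
256^128 ≡ 92^2 = 8464 ≡ 236 (mod 484)
256^256 ≡ 236^2 = 55696 ≡ 36 (mod 484)
256^512 ≡ 36^2 = 1296 ≡ 328 (mod 484)
256^1024 ≡ 328^2 = 107584 ≡ 136 (mod 484)
256^1697 = 256^1024 * 256^512 * 256^128 * 256^32 * 256^1 ≡ 136 * 328 * 236 * 460 * 256 (mod 484).
Accumulate the product:
136 * 328 = 44608 ≡ 80
80 * 236 = 18880 ≡ 4
4 * 460 = 1840 ≡ 388
388 * 256 = 99328 ≡ 108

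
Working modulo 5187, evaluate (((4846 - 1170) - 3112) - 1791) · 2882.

1320

4846 - 1170 = 3676
3676 - 3112 = 564
564 - 1791 = -1227 ≡ 3960 (mod 5187)
3960 · 2882 = 11412720 ≡ 1320 (mod 5187)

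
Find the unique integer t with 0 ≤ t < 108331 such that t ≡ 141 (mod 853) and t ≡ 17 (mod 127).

63263

853⁻¹ mod 127: 853·67 ≡ 1 (mod 127), so 853⁻¹ ≡ 67.
t = 141 + 853·((17 − 141)·67 mod 127) = 141 + 853·74 = 63263.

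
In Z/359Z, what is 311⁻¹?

Apply the Euclidean algorithm and back-substitute:
359 = 1·311 + 48
311 = 6·48 + 23
48 = 2·23 + 2
23 = 11·2 + 1
2 = 2·1 + 0
gcd(311, 359) = 1, so the inverse exists.
Back-substitute for 1:
1 = 1·23 − 11·2
  = −11·48 + 23·23
  = 23·311 − 149·48
  = −149·359 + 172·311
So 311⁻¹ ≡ 172 (mod 359).

172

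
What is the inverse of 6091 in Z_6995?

2066

Run the extended Euclidean algorithm:
6995 = 1*6091 + 904
6091 = 6*904 + 667
904 = 1*667 + 237
667 = 2*237 + 193
237 = 1*193 + 44
193 = 4*44 + 17
44 = 2*17 + 10
17 = 1*10 + 7
10 = 1*7 + 3
7 = 2*3 + 1
3 = 3*1 + 0
gcd(6091, 6995) = 1, so the inverse exists.
Bézout: 1 = −1799*6995 + 2066*6091.
So 6091⁻¹ ≡ 2066 (mod 6995).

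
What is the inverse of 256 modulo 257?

256

Apply the Euclidean algorithm and back-substitute:
257 = 1*256 + 1
256 = 256*1 + 0
gcd(256, 257) = 1, so the inverse exists.
Back-substitute for 1:
1 = 1*257 − 1*256
So 256⁻¹ ≡ −1 ≡ 256 (mod 257).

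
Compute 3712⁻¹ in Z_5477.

4183

Apply the Euclidean algorithm and back-substitute:
5477 = 1*3712 + 1765
3712 = 2*1765 + 182
1765 = 9*182 + 127
182 = 1*127 + 55
127 = 2*55 + 17
55 = 3*17 + 4
17 = 4*4 + 1
4 = 4*1 + 0
gcd(3712, 5477) = 1, so the inverse exists.
Back-substitute for 1:
1 = 1*17 − 4*4
  = −4*55 + 13*17
  = 13*127 − 30*55
  = −30*182 + 43*127
  = 43*1765 − 417*182
  = −417*3712 + 877*1765
  = 877*5477 − 1294*3712
So 3712⁻¹ ≡ −1294 ≡ 4183 (mod 5477).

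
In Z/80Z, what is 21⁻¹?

Run the extended Euclidean algorithm:
80 = 3·21 + 17
21 = 1·17 + 4
17 = 4·4 + 1
4 = 4·1 + 0
gcd(21, 80) = 1, so the inverse exists.
Back-substitute for 1:
1 = 1·17 − 4·4
  = −4·21 + 5·17
  = 5·80 − 19·21
So 21⁻¹ ≡ −19 ≡ 61 (mod 80).

61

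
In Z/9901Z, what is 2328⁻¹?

353

Apply the Euclidean algorithm and back-substitute:
9901 = 4*2328 + 589
2328 = 3*589 + 561
589 = 1*561 + 28
561 = 20*28 + 1
28 = 28*1 + 0
gcd(2328, 9901) = 1, so the inverse exists.
Back-substitute for 1:
1 = 1*561 − 20*28
  = −20*589 + 21*561
  = 21*2328 − 83*589
  = −83*9901 + 353*2328
So 2328⁻¹ ≡ 353 (mod 9901).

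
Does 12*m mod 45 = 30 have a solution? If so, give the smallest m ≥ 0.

gcd(12, 45) = 3, and 3 | 30, so solutions exist.
Divide through by 3: 4*m mod 15 = 10.
4⁻¹ ≡ 4 (mod 15).
m ≡ 4*10 ≡ 10 (mod 15).
The smallest non-negative solution is m = 10.

10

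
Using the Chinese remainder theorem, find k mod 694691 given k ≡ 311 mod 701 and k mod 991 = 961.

310153

701⁻¹ mod 991: 701·516 ≡ 1 (mod 991), so 701⁻¹ ≡ 516.
k = 311 + 701·((961 − 311)·516 mod 991) = 311 + 701·442 = 310153.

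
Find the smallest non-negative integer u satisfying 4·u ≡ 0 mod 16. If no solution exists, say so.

0

gcd(4, 16) = 4, and 4 | 0, so solutions exist.
Divide through by 4: 1·u ≡ 0 mod 4.
1⁻¹ ≡ 1 (mod 4).
u ≡ 1·0 ≡ 0 (mod 4).
The smallest non-negative solution is u = 0.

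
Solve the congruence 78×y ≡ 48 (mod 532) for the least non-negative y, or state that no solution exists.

gcd(78, 532) = 2, and 2 | 48, so solutions exist.
Divide through by 2: 39×y = 24 (mod 266).
39⁻¹ ≡ 191 (mod 266).
y ≡ 191×24 ≡ 62 (mod 266).
The smallest non-negative solution is y = 62.

62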